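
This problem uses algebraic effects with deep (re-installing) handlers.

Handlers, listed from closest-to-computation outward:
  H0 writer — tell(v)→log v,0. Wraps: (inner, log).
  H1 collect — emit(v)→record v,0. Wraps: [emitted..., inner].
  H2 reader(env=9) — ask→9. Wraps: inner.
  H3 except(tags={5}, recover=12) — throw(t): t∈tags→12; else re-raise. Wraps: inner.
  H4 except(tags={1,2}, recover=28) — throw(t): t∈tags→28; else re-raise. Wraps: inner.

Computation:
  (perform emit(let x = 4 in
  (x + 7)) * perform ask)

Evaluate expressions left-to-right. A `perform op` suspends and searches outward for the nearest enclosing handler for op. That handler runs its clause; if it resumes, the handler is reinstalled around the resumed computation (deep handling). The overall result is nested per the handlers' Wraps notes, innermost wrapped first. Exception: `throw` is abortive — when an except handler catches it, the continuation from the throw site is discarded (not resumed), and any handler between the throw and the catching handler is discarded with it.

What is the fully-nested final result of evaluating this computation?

Evaluation trace:
emit(11) @ H1 ⇒ out+=11
ask @ H2 ⇒ 9
H0 returns (0, ())
H1 returns [11, (0, ())]
H2 returns [11, (0, ())]
H3 returns [11, (0, ())]
H4 returns [11, (0, ())]
= [11, (0, ())]

Answer: [11, (0, ())]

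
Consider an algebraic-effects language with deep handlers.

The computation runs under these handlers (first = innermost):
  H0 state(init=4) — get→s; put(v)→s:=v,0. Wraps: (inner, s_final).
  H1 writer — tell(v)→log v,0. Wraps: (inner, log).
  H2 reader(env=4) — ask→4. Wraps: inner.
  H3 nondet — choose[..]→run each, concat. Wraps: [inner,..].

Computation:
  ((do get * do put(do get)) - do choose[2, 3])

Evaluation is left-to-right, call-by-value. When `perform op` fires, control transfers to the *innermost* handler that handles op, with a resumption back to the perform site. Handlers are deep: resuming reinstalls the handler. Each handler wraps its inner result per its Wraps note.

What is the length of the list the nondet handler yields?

Step-by-step:
get @ H0 ⇒ 4
get @ H0 ⇒ 4
put(4) @ H0 ⇒ s:=4
choose[2, 3] @ H3
  branch[0] choose=2:
    H0 returns (-2, 4)
    H1 returns ((-2, 4), ())
    H2 returns ((-2, 4), ())
    H3 returns [((-2, 4), ())]
  branch[1] choose=3:
    H0 returns (-3, 4)
    H1 returns ((-3, 4), ())
    H2 returns ((-3, 4), ())
    H3 returns [((-3, 4), ())]
= [((-2, 4), ()), ((-3, 4), ())]

Answer: 2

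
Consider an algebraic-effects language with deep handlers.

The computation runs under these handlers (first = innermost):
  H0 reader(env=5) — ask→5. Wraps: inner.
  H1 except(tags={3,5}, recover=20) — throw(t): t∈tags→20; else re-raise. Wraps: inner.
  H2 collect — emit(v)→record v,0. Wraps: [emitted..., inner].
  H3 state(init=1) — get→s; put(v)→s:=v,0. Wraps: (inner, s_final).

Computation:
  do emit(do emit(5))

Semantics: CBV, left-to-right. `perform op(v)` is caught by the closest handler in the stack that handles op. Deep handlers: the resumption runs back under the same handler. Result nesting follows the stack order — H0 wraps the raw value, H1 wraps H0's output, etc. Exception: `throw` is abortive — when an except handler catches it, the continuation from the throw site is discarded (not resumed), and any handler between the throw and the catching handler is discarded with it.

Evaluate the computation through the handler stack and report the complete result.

Step-by-step:
emit(5) @ H2 ⇒ out+=5
emit(0) @ H2 ⇒ out+=0
H0 returns 0
H1 returns 0
H2 returns [5, 0, 0]
H3 returns ([5, 0, 0], 1)
= ([5, 0, 0], 1)

Answer: ([5, 0, 0], 1)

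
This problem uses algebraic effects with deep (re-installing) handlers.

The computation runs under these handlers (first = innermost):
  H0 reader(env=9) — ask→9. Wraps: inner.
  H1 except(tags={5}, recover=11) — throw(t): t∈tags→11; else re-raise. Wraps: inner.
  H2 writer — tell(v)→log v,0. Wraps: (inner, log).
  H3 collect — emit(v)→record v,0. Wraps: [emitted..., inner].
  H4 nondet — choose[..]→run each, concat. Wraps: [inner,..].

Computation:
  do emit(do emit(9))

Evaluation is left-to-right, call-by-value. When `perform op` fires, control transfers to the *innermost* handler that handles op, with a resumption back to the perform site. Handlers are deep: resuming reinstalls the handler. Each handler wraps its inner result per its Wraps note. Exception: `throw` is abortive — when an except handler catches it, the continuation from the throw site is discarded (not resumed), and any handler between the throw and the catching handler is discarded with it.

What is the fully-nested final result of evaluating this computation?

Answer: [[9, 0, (0, ())]]

Evaluation trace:
emit(9) @ H3 ⇒ out+=9
emit(0) @ H3 ⇒ out+=0
H0 returns 0
H1 returns 0
H2 returns (0, ())
H3 returns [9, 0, (0, ())]
H4 returns [[9, 0, (0, ())]]
= [[9, 0, (0, ())]]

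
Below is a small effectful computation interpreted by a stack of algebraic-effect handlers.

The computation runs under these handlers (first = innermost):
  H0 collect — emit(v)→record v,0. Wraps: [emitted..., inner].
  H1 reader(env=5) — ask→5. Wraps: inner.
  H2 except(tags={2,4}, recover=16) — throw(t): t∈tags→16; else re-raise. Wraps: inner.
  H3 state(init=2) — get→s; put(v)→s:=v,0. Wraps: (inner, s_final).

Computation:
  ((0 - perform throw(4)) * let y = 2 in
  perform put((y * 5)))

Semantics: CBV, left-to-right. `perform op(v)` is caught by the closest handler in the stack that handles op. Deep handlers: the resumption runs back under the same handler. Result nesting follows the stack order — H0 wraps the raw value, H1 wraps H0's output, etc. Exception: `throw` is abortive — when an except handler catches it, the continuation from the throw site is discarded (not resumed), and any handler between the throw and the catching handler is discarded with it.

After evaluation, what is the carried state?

Working:
throw(4) @ H2 caught ⇒ 16
H3 returns (16, 2)
= (16, 2)

Answer: 2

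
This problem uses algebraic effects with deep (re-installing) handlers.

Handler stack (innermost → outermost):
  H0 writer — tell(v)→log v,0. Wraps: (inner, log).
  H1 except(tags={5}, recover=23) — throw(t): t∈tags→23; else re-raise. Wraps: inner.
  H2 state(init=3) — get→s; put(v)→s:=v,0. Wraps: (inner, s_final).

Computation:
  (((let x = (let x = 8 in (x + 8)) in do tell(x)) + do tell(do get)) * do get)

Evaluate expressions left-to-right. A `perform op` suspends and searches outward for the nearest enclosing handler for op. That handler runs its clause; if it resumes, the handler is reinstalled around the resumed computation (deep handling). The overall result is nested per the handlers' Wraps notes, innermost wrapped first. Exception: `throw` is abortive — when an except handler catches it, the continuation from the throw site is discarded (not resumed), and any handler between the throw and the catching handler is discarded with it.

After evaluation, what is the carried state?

Answer: 3

Working:
tell(16) @ H0 ⇒ log+=16
get @ H2 ⇒ 3
tell(3) @ H0 ⇒ log+=3
get @ H2 ⇒ 3
H0 returns (0, (16, 3))
H1 returns (0, (16, 3))
H2 returns ((0, (16, 3)), 3)
= ((0, (16, 3)), 3)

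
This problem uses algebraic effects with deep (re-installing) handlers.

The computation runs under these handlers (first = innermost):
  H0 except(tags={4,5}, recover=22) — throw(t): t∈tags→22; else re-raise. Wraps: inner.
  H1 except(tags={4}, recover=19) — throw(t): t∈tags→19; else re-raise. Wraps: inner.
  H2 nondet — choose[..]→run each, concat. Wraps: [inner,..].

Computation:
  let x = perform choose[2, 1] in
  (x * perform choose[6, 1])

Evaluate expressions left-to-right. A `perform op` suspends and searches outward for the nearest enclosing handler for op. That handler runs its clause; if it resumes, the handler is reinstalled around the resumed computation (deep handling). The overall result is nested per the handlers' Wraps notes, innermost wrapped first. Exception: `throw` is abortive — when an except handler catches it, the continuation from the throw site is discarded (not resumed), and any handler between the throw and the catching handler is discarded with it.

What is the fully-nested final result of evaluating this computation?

Answer: [12, 2, 6, 1]

Step-by-step:
choose[2, 1] @ H2
  branch[0] choose=2:
    choose[6, 1] @ H2
      branch[0] choose=6:
        H0 returns 12
        H1 returns 12
        H2 returns [12]
      branch[1] choose=1:
        H0 returns 2
        H1 returns 2
        H2 returns [2]
  branch[1] choose=1:
    choose[6, 1] @ H2
      branch[0] choose=6:
        H0 returns 6
        H1 returns 6
        H2 returns [6]
      branch[1] choose=1:
        H0 returns 1
        H1 returns 1
        H2 returns [1]
= [12, 2, 6, 1]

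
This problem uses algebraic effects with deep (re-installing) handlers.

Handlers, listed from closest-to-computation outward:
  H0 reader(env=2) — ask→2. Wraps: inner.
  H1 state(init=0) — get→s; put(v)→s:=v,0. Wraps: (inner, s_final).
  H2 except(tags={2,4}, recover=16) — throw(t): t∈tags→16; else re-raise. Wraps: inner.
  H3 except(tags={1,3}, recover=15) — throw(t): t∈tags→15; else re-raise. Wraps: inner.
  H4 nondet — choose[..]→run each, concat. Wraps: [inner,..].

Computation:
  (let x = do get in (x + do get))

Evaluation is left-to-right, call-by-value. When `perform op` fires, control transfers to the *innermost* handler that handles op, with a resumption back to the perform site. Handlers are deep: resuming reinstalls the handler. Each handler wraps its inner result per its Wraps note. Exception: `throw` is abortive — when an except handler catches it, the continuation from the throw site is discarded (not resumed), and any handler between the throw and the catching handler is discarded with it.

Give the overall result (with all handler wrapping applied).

Answer: [(0, 0)]

Working:
get @ H1 ⇒ 0
get @ H1 ⇒ 0
H0 returns 0
H1 returns (0, 0)
H2 returns (0, 0)
H3 returns (0, 0)
H4 returns [(0, 0)]
= [(0, 0)]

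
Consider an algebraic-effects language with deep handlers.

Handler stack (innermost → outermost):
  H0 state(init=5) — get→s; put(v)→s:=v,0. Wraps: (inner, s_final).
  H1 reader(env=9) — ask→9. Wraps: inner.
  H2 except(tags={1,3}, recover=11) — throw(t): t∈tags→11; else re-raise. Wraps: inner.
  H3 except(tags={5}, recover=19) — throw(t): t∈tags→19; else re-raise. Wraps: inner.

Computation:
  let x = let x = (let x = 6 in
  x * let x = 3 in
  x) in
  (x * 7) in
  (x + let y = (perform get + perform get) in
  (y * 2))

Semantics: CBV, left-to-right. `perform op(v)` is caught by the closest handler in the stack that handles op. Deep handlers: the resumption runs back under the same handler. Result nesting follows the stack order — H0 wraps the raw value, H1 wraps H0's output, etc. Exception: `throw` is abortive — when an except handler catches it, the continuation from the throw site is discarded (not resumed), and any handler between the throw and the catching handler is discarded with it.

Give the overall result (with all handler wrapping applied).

Answer: (146, 5)

Evaluation trace:
get @ H0 ⇒ 5
get @ H0 ⇒ 5
H0 returns (146, 5)
H1 returns (146, 5)
H2 returns (146, 5)
H3 returns (146, 5)
= (146, 5)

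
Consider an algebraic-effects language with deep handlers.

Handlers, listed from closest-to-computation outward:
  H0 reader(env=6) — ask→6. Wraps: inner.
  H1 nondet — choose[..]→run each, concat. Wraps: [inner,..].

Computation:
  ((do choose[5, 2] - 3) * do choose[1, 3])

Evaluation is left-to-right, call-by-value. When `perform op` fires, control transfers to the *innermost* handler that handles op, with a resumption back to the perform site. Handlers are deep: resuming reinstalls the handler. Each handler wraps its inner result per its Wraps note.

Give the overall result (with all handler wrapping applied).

Answer: [2, 6, -1, -3]

Evaluation trace:
choose[5, 2] @ H1
  branch[0] choose=5:
    choose[1, 3] @ H1
      branch[0] choose=1:
        H0 returns 2
        H1 returns [2]
      branch[1] choose=3:
        H0 returns 6
        H1 returns [6]
  branch[1] choose=2:
    choose[1, 3] @ H1
      branch[0] choose=1:
        H0 returns -1
        H1 returns [-1]
      branch[1] choose=3:
        H0 returns -3
        H1 returns [-3]
= [2, 6, -1, -3]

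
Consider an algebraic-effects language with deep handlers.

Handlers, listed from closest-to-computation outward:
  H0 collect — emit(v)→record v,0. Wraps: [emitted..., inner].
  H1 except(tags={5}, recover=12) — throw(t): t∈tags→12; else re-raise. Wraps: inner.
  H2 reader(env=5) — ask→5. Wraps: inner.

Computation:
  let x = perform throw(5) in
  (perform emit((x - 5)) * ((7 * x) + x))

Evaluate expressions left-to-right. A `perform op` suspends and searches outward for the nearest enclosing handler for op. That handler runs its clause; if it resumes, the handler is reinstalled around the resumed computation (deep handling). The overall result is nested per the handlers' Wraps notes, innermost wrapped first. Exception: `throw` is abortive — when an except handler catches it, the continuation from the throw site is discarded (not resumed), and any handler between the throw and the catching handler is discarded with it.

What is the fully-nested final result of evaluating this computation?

Answer: 12

Step-by-step:
throw(5) @ H1 caught ⇒ 12
H2 returns 12
= 12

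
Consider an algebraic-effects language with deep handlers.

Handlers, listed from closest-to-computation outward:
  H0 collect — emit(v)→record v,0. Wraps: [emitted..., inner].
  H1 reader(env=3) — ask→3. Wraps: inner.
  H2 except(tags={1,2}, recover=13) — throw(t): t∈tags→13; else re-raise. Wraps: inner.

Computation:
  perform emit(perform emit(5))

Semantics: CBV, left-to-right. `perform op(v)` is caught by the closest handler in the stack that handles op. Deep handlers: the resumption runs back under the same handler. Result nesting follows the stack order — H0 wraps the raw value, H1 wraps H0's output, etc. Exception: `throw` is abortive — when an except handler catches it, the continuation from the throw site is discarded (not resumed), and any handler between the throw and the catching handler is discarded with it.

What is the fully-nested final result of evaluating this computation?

Answer: [5, 0, 0]

Step-by-step:
emit(5) @ H0 ⇒ out+=5
emit(0) @ H0 ⇒ out+=0
H0 returns [5, 0, 0]
H1 returns [5, 0, 0]
H2 returns [5, 0, 0]
= [5, 0, 0]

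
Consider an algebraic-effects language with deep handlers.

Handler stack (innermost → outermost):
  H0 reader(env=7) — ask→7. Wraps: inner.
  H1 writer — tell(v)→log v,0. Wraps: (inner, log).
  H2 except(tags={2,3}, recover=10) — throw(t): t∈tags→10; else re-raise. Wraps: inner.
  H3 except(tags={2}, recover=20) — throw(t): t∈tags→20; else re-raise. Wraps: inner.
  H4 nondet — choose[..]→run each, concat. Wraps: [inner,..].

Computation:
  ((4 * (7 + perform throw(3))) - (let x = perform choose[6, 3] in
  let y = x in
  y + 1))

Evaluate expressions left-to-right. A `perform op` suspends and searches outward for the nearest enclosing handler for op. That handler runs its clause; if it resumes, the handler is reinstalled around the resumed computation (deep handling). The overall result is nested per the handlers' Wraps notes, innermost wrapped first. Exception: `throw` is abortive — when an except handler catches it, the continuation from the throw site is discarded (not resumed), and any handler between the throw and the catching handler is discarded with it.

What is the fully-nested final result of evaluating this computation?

Step-by-step:
throw(3) @ H2 caught ⇒ 10
H3 returns 10
H4 returns [10]
= [10]

Answer: [10]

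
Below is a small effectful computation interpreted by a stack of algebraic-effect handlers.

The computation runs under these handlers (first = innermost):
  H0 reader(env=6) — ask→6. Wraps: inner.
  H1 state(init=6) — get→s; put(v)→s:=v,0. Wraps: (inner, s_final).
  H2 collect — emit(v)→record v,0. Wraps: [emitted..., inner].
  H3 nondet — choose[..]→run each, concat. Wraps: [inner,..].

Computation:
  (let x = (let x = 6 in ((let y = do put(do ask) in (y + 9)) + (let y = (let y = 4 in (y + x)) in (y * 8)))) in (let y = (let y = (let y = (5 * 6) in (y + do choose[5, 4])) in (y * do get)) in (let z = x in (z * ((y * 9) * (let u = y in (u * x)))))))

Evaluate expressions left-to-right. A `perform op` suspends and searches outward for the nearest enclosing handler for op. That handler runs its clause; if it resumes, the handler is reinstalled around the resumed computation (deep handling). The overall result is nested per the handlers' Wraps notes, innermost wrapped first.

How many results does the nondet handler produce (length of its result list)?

Evaluation trace:
ask @ H0 ⇒ 6
put(6) @ H1 ⇒ s:=6
choose[5, 4] @ H3
  branch[0] choose=5:
    get @ H1 ⇒ 6
    H0 returns 3143844900
    H1 returns (3143844900, 6)
    H2 returns [(3143844900, 6)]
    H3 returns [[(3143844900, 6)]]
  branch[1] choose=4:
    get @ H1 ⇒ 6
    H0 returns 2966763024
    H1 returns (2966763024, 6)
    H2 returns [(2966763024, 6)]
    H3 returns [[(2966763024, 6)]]
= [[(3143844900, 6)], [(2966763024, 6)]]

Answer: 2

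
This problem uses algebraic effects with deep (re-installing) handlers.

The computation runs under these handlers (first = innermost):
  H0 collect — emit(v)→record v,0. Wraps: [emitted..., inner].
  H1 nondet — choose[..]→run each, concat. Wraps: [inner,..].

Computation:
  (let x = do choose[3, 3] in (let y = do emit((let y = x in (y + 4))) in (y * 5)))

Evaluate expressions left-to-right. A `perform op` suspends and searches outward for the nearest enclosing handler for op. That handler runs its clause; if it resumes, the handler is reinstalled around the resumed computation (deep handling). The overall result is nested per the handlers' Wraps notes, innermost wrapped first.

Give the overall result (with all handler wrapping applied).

Answer: [[7, 0], [7, 0]]

Working:
choose[3, 3] @ H1
  branch[0] choose=3:
    emit(7) @ H0 ⇒ out+=7
    H0 returns [7, 0]
    H1 returns [[7, 0]]
  branch[1] choose=3:
    emit(7) @ H0 ⇒ out+=7
    H0 returns [7, 0]
    H1 returns [[7, 0]]
= [[7, 0], [7, 0]]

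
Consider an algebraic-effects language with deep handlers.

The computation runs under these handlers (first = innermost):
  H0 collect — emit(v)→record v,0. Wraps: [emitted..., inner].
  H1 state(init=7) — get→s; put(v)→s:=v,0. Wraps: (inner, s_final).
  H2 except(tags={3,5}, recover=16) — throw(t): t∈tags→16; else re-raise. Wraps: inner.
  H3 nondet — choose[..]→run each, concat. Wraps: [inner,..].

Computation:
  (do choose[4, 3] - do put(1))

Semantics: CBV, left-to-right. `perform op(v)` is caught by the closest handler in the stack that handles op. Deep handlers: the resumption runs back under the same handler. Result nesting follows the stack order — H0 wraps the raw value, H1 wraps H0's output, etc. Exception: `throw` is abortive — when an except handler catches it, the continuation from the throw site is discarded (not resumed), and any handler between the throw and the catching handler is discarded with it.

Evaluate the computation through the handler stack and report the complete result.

Evaluation trace:
choose[4, 3] @ H3
  branch[0] choose=4:
    put(1) @ H1 ⇒ s:=1
    H0 returns [4]
    H1 returns ([4], 1)
    H2 returns ([4], 1)
    H3 returns [([4], 1)]
  branch[1] choose=3:
    put(1) @ H1 ⇒ s:=1
    H0 returns [3]
    H1 returns ([3], 1)
    H2 returns ([3], 1)
    H3 returns [([3], 1)]
= [([4], 1), ([3], 1)]

Answer: [([4], 1), ([3], 1)]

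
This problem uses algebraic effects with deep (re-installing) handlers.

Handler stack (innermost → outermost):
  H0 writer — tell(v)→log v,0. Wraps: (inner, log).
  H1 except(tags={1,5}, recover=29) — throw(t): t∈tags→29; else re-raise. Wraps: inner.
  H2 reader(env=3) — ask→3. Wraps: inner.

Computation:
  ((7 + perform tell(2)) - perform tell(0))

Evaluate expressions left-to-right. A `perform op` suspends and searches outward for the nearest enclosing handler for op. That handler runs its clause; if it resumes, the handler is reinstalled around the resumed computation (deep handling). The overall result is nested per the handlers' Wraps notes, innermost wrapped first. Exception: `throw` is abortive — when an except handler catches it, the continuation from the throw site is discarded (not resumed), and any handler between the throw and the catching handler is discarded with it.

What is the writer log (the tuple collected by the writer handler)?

Evaluation trace:
tell(2) @ H0 ⇒ log+=2
tell(0) @ H0 ⇒ log+=0
H0 returns (7, (2, 0))
H1 returns (7, (2, 0))
H2 returns (7, (2, 0))
= (7, (2, 0))

Answer: (2, 0)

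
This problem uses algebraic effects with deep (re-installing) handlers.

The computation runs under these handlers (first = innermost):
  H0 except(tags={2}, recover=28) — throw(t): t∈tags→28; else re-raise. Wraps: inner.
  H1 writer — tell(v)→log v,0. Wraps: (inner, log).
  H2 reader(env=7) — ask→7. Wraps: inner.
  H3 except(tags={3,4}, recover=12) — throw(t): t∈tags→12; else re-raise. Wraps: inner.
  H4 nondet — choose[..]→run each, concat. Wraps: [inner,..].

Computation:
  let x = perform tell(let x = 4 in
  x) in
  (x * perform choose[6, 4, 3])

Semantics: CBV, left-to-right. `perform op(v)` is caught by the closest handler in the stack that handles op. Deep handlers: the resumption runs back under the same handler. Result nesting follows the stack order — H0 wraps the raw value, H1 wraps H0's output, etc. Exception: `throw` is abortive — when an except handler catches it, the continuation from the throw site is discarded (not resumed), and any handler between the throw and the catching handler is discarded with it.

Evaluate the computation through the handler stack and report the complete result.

Answer: [(0, (4)), (0, (4)), (0, (4))]

Step-by-step:
tell(4) @ H1 ⇒ log+=4
choose[6, 4, 3] @ H4
  branch[0] choose=6:
    H0 returns 0
    H1 returns (0, (4))
    H2 returns (0, (4))
    H3 returns (0, (4))
    H4 returns [(0, (4))]
  branch[1] choose=4:
    H0 returns 0
    H1 returns (0, (4))
    H2 returns (0, (4))
    H3 returns (0, (4))
    H4 returns [(0, (4))]
  branch[2] choose=3:
    H0 returns 0
    H1 returns (0, (4))
    H2 returns (0, (4))
    H3 returns (0, (4))
    H4 returns [(0, (4))]
= [(0, (4)), (0, (4)), (0, (4))]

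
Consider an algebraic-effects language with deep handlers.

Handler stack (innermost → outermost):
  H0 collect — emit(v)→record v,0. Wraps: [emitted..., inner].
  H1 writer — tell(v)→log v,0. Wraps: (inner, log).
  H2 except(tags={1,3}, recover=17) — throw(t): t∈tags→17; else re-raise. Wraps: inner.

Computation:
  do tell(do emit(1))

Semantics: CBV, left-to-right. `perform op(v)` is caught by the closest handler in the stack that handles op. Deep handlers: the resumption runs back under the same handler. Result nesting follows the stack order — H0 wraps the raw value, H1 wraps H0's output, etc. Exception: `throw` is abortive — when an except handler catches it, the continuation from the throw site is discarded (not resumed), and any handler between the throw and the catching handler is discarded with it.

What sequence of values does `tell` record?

Step-by-step:
emit(1) @ H0 ⇒ out+=1
tell(0) @ H1 ⇒ log+=0
H0 returns [1, 0]
H1 returns ([1, 0], (0))
H2 returns ([1, 0], (0))
= ([1, 0], (0))

Answer: (0)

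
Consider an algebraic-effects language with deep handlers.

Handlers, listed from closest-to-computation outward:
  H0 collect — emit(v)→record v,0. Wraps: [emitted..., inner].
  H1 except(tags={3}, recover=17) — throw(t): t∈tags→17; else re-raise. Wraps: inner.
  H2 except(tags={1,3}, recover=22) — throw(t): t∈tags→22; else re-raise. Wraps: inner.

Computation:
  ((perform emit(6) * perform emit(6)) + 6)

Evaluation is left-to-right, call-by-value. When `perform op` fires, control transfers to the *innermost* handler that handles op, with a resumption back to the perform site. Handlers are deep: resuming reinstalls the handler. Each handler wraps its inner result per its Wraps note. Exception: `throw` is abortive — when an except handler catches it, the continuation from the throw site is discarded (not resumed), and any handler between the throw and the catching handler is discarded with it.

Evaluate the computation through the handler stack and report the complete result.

Evaluation trace:
emit(6) @ H0 ⇒ out+=6
emit(6) @ H0 ⇒ out+=6
H0 returns [6, 6, 6]
H1 returns [6, 6, 6]
H2 returns [6, 6, 6]
= [6, 6, 6]

Answer: [6, 6, 6]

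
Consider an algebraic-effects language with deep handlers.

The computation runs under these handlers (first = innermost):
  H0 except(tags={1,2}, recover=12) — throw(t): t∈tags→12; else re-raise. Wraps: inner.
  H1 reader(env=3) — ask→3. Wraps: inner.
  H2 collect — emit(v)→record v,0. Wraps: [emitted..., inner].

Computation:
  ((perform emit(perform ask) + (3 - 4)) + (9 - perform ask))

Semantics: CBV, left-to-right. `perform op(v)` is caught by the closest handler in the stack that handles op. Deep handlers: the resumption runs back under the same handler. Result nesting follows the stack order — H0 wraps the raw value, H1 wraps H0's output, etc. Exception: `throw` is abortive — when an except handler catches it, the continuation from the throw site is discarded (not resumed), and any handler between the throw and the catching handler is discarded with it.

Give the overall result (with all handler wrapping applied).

Step-by-step:
ask @ H1 ⇒ 3
emit(3) @ H2 ⇒ out+=3
ask @ H1 ⇒ 3
H0 returns 5
H1 returns 5
H2 returns [3, 5]
= [3, 5]

Answer: [3, 5]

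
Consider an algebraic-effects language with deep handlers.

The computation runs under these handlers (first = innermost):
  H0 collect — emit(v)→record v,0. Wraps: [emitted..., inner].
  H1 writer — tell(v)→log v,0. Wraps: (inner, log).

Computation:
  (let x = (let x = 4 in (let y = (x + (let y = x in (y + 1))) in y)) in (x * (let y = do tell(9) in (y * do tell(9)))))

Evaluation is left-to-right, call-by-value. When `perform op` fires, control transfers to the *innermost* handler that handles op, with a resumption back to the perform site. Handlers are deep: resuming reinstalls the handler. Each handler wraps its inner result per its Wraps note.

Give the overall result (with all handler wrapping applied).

Answer: ([0], (9, 9))

Evaluation trace:
tell(9) @ H1 ⇒ log+=9
tell(9) @ H1 ⇒ log+=9
H0 returns [0]
H1 returns ([0], (9, 9))
= ([0], (9, 9))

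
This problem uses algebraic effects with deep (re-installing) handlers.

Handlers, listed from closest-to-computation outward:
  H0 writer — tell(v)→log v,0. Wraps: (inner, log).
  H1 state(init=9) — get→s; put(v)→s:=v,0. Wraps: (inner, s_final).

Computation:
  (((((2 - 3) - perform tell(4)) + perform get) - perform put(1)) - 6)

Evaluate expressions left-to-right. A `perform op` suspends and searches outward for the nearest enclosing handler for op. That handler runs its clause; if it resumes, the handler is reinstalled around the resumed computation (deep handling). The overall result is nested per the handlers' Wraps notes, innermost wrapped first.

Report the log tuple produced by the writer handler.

Answer: (4)

Evaluation trace:
tell(4) @ H0 ⇒ log+=4
get @ H1 ⇒ 9
put(1) @ H1 ⇒ s:=1
H0 returns (2, (4))
H1 returns ((2, (4)), 1)
= ((2, (4)), 1)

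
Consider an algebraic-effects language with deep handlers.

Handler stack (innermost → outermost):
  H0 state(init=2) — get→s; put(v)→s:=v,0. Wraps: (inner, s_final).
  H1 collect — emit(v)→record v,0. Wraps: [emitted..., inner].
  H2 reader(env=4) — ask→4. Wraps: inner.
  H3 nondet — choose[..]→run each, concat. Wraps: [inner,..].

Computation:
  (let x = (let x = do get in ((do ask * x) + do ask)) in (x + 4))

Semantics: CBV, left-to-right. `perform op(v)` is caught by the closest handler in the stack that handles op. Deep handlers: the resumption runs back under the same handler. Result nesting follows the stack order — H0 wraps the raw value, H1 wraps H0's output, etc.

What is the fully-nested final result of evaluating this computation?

Evaluation trace:
get @ H0 ⇒ 2
ask @ H2 ⇒ 4
ask @ H2 ⇒ 4
H0 returns (16, 2)
H1 returns [(16, 2)]
H2 returns [(16, 2)]
H3 returns [[(16, 2)]]
= [[(16, 2)]]

Answer: [[(16, 2)]]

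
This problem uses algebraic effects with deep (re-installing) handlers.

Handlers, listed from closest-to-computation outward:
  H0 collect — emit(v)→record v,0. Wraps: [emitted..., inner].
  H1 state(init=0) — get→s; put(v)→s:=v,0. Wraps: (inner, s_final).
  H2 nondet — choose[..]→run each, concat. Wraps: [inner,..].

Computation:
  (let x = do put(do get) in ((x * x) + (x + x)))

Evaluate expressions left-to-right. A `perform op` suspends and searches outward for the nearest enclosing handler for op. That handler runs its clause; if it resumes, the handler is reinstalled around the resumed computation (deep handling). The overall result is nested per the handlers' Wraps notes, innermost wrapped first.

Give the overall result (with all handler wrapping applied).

Working:
get @ H1 ⇒ 0
put(0) @ H1 ⇒ s:=0
H0 returns [0]
H1 returns ([0], 0)
H2 returns [([0], 0)]
= [([0], 0)]

Answer: [([0], 0)]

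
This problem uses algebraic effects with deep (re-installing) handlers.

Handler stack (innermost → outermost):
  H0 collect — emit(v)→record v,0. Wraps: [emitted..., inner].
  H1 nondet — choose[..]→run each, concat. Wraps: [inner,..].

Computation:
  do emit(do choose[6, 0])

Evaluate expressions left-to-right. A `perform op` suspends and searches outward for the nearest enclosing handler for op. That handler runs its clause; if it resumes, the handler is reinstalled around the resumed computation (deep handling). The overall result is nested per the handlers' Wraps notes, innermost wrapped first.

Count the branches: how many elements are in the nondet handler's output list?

Answer: 2

Evaluation trace:
choose[6, 0] @ H1
  branch[0] choose=6:
    emit(6) @ H0 ⇒ out+=6
    H0 returns [6, 0]
    H1 returns [[6, 0]]
  branch[1] choose=0:
    emit(0) @ H0 ⇒ out+=0
    H0 returns [0, 0]
    H1 returns [[0, 0]]
= [[6, 0], [0, 0]]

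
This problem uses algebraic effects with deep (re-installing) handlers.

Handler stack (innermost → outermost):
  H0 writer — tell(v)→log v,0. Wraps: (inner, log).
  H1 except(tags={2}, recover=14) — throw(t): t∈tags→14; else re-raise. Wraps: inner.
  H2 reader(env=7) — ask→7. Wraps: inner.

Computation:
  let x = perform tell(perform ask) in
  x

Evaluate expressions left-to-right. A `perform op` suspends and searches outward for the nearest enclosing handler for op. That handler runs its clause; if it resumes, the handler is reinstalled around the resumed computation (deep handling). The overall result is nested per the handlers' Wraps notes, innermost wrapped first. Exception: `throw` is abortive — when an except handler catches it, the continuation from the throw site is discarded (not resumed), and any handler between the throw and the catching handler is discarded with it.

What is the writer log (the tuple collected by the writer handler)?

Evaluation trace:
ask @ H2 ⇒ 7
tell(7) @ H0 ⇒ log+=7
H0 returns (0, (7))
H1 returns (0, (7))
H2 returns (0, (7))
= (0, (7))

Answer: (7)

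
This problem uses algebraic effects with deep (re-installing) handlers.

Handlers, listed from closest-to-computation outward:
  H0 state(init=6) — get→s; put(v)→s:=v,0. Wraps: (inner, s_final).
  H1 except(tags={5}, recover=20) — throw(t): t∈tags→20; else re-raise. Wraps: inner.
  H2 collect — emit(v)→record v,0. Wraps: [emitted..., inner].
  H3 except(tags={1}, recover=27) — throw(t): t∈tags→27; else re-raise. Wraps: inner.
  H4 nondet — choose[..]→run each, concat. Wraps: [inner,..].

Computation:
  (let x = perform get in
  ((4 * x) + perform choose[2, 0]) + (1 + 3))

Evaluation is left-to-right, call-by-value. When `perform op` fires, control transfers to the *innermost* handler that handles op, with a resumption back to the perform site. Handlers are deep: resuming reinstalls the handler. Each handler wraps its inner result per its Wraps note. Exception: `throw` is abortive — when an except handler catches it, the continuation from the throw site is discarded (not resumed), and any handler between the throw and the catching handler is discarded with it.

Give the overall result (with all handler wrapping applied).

Working:
get @ H0 ⇒ 6
choose[2, 0] @ H4
  branch[0] choose=2:
    H0 returns (30, 6)
    H1 returns (30, 6)
    H2 returns [(30, 6)]
    H3 returns [(30, 6)]
    H4 returns [[(30, 6)]]
  branch[1] choose=0:
    H0 returns (28, 6)
    H1 returns (28, 6)
    H2 returns [(28, 6)]
    H3 returns [(28, 6)]
    H4 returns [[(28, 6)]]
= [[(30, 6)], [(28, 6)]]

Answer: [[(30, 6)], [(28, 6)]]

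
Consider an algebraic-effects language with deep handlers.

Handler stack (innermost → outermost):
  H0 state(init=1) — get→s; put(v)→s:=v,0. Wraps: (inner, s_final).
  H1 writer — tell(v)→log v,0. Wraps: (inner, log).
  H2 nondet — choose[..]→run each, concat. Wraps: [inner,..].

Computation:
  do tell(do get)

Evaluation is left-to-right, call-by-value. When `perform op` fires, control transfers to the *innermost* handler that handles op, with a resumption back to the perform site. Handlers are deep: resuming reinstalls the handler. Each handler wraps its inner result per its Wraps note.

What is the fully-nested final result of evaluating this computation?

Answer: [((0, 1), (1))]

Step-by-step:
get @ H0 ⇒ 1
tell(1) @ H1 ⇒ log+=1
H0 returns (0, 1)
H1 returns ((0, 1), (1))
H2 returns [((0, 1), (1))]
= [((0, 1), (1))]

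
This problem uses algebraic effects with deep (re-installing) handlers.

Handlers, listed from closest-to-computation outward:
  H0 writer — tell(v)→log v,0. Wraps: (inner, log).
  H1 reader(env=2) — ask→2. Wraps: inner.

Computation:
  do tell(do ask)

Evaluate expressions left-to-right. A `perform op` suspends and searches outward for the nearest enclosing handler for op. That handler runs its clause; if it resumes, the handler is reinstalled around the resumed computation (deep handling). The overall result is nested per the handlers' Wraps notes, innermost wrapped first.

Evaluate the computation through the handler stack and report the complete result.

Answer: (0, (2))

Working:
ask @ H1 ⇒ 2
tell(2) @ H0 ⇒ log+=2
H0 returns (0, (2))
H1 returns (0, (2))
= (0, (2))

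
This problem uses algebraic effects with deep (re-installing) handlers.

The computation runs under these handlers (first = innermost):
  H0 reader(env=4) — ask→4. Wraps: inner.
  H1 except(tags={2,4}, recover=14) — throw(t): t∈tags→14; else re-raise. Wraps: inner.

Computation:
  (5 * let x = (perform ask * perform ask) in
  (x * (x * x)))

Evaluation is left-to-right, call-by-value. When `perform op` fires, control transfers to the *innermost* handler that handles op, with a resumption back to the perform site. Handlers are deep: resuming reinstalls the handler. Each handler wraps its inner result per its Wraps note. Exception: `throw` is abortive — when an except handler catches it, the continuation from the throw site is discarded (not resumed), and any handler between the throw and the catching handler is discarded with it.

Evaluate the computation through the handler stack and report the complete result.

Evaluation trace:
ask @ H0 ⇒ 4
ask @ H0 ⇒ 4
H0 returns 20480
H1 returns 20480
= 20480

Answer: 20480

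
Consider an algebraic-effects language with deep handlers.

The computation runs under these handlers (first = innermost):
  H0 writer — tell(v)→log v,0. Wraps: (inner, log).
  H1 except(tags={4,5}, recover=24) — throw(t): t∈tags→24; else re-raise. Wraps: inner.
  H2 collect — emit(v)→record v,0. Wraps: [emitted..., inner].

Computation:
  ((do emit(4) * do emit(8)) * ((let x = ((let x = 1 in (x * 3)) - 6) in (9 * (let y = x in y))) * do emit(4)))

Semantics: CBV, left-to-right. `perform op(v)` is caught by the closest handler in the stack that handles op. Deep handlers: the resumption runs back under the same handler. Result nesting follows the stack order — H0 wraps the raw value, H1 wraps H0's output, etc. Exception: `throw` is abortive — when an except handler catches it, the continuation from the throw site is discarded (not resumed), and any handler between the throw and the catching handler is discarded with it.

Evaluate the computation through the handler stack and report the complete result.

Answer: [4, 8, 4, (0, ())]

Evaluation trace:
emit(4) @ H2 ⇒ out+=4
emit(8) @ H2 ⇒ out+=8
emit(4) @ H2 ⇒ out+=4
H0 returns (0, ())
H1 returns (0, ())
H2 returns [4, 8, 4, (0, ())]
= [4, 8, 4, (0, ())]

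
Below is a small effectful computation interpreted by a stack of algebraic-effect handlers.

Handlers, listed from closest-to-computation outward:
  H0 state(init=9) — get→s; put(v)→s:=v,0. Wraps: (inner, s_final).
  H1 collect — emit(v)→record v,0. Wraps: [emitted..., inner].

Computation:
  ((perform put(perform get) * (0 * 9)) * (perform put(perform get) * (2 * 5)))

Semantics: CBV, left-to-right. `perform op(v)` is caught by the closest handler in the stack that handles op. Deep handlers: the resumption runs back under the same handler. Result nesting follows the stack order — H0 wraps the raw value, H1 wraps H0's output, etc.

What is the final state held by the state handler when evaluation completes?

Working:
get @ H0 ⇒ 9
put(9) @ H0 ⇒ s:=9
get @ H0 ⇒ 9
put(9) @ H0 ⇒ s:=9
H0 returns (0, 9)
H1 returns [(0, 9)]
= [(0, 9)]

Answer: 9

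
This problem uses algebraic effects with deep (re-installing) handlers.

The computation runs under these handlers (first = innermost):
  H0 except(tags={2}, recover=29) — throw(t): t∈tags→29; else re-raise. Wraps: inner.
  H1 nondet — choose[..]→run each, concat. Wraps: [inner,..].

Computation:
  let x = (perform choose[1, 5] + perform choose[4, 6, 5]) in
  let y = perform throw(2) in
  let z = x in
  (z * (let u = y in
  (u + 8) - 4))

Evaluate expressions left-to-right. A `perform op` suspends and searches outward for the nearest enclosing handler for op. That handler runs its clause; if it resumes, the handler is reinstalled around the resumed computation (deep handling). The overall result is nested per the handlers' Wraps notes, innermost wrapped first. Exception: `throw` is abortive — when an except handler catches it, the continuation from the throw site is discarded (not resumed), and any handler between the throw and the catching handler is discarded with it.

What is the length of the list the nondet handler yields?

Step-by-step:
choose[1, 5] @ H1
  branch[0] choose=1:
    choose[4, 6, 5] @ H1
      branch[0] choose=4:
        throw(2) @ H0 caught ⇒ 29
        H1 returns [29]
      branch[1] choose=6:
        throw(2) @ H0 caught ⇒ 29
        H1 returns [29]
      branch[2] choose=5:
        throw(2) @ H0 caught ⇒ 29
        H1 returns [29]
  branch[1] choose=5:
    choose[4, 6, 5] @ H1
      branch[0] choose=4:
        throw(2) @ H0 caught ⇒ 29
        H1 returns [29]
      branch[1] choose=6:
        throw(2) @ H0 caught ⇒ 29
        H1 returns [29]
      branch[2] choose=5:
        throw(2) @ H0 caught ⇒ 29
        H1 returns [29]
= [29, 29, 29, 29, 29, 29]

Answer: 6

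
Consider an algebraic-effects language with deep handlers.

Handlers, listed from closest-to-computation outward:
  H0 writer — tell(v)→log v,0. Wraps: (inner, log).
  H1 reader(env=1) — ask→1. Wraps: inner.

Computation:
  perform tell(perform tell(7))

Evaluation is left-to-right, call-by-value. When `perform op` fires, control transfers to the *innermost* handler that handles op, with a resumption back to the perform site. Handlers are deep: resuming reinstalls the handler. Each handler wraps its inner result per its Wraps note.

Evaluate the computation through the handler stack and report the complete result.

Answer: (0, (7, 0))

Step-by-step:
tell(7) @ H0 ⇒ log+=7
tell(0) @ H0 ⇒ log+=0
H0 returns (0, (7, 0))
H1 returns (0, (7, 0))
= (0, (7, 0))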